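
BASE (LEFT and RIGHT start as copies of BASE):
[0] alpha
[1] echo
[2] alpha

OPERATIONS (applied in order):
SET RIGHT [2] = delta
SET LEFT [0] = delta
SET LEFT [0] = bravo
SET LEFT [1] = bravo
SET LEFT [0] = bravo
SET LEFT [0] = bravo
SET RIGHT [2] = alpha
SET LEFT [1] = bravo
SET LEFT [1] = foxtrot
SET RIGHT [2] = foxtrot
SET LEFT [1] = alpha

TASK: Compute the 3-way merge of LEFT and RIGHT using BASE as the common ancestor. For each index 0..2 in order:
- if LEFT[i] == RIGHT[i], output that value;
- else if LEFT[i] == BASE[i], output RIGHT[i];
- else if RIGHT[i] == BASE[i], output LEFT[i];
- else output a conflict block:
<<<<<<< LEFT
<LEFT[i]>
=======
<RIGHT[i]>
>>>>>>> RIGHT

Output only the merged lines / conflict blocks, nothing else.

Answer: bravo
alpha
foxtrot

Derivation:
Final LEFT:  [bravo, alpha, alpha]
Final RIGHT: [alpha, echo, foxtrot]
i=0: L=bravo, R=alpha=BASE -> take LEFT -> bravo
i=1: L=alpha, R=echo=BASE -> take LEFT -> alpha
i=2: L=alpha=BASE, R=foxtrot -> take RIGHT -> foxtrot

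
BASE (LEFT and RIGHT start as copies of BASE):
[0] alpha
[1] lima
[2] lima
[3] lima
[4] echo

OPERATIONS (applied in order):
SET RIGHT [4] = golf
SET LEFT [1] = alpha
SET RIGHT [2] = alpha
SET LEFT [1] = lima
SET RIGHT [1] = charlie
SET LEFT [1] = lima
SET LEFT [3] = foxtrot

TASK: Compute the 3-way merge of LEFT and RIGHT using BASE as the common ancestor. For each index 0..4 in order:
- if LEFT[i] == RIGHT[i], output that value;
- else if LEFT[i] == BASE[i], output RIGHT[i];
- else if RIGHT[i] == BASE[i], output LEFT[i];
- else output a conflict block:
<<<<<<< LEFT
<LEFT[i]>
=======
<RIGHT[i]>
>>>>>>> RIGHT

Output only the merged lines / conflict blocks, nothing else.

Final LEFT:  [alpha, lima, lima, foxtrot, echo]
Final RIGHT: [alpha, charlie, alpha, lima, golf]
i=0: L=alpha R=alpha -> agree -> alpha
i=1: L=lima=BASE, R=charlie -> take RIGHT -> charlie
i=2: L=lima=BASE, R=alpha -> take RIGHT -> alpha
i=3: L=foxtrot, R=lima=BASE -> take LEFT -> foxtrot
i=4: L=echo=BASE, R=golf -> take RIGHT -> golf

Answer: alpha
charlie
alpha
foxtrot
golf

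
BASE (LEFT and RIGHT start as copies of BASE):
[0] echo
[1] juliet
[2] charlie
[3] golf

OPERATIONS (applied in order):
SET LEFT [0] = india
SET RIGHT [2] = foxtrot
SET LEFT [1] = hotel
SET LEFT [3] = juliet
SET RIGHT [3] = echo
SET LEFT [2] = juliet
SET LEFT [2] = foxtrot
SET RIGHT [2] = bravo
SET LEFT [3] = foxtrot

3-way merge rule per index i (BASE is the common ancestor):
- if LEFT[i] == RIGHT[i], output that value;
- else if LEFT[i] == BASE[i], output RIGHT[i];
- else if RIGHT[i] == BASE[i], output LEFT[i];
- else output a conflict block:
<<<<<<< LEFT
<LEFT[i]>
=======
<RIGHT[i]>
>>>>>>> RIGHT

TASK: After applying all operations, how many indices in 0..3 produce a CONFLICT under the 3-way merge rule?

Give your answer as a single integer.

Answer: 2

Derivation:
Final LEFT:  [india, hotel, foxtrot, foxtrot]
Final RIGHT: [echo, juliet, bravo, echo]
i=0: L=india, R=echo=BASE -> take LEFT -> india
i=1: L=hotel, R=juliet=BASE -> take LEFT -> hotel
i=2: BASE=charlie L=foxtrot R=bravo all differ -> CONFLICT
i=3: BASE=golf L=foxtrot R=echo all differ -> CONFLICT
Conflict count: 2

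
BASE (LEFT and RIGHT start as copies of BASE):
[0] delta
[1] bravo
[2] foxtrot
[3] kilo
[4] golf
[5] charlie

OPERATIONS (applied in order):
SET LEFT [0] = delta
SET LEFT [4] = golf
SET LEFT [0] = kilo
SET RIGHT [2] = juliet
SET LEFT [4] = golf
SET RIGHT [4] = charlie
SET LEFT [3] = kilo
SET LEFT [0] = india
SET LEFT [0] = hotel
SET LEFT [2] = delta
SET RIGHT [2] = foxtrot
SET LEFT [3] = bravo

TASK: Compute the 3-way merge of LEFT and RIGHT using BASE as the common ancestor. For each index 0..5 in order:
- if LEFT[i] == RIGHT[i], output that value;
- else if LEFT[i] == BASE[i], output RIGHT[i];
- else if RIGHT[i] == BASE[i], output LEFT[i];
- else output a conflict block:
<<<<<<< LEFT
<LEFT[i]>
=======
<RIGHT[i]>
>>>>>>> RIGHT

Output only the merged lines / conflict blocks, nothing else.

Final LEFT:  [hotel, bravo, delta, bravo, golf, charlie]
Final RIGHT: [delta, bravo, foxtrot, kilo, charlie, charlie]
i=0: L=hotel, R=delta=BASE -> take LEFT -> hotel
i=1: L=bravo R=bravo -> agree -> bravo
i=2: L=delta, R=foxtrot=BASE -> take LEFT -> delta
i=3: L=bravo, R=kilo=BASE -> take LEFT -> bravo
i=4: L=golf=BASE, R=charlie -> take RIGHT -> charlie
i=5: L=charlie R=charlie -> agree -> charlie

Answer: hotel
bravo
delta
bravo
charlie
charlie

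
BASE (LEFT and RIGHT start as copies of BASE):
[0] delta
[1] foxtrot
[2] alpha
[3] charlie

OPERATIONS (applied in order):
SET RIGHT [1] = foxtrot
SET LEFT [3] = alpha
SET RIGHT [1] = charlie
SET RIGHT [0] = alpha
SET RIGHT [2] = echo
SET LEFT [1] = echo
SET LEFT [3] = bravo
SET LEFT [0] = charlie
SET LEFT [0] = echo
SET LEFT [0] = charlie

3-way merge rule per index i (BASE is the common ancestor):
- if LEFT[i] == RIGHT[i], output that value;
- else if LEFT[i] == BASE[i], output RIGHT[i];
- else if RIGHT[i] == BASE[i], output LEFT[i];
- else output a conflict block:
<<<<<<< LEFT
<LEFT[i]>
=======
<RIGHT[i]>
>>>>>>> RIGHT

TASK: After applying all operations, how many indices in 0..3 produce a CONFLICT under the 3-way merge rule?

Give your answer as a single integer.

Answer: 2

Derivation:
Final LEFT:  [charlie, echo, alpha, bravo]
Final RIGHT: [alpha, charlie, echo, charlie]
i=0: BASE=delta L=charlie R=alpha all differ -> CONFLICT
i=1: BASE=foxtrot L=echo R=charlie all differ -> CONFLICT
i=2: L=alpha=BASE, R=echo -> take RIGHT -> echo
i=3: L=bravo, R=charlie=BASE -> take LEFT -> bravo
Conflict count: 2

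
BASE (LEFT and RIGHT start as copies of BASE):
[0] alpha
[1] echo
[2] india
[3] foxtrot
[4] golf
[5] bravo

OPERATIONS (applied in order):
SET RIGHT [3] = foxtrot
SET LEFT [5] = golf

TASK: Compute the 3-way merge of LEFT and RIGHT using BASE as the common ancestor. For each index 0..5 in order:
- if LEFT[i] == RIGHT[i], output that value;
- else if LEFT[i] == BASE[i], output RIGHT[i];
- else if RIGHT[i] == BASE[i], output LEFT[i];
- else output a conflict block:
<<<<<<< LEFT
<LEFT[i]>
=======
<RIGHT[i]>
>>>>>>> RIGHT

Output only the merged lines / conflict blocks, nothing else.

Answer: alpha
echo
india
foxtrot
golf
golf

Derivation:
Final LEFT:  [alpha, echo, india, foxtrot, golf, golf]
Final RIGHT: [alpha, echo, india, foxtrot, golf, bravo]
i=0: L=alpha R=alpha -> agree -> alpha
i=1: L=echo R=echo -> agree -> echo
i=2: L=india R=india -> agree -> india
i=3: L=foxtrot R=foxtrot -> agree -> foxtrot
i=4: L=golf R=golf -> agree -> golf
i=5: L=golf, R=bravo=BASE -> take LEFT -> golf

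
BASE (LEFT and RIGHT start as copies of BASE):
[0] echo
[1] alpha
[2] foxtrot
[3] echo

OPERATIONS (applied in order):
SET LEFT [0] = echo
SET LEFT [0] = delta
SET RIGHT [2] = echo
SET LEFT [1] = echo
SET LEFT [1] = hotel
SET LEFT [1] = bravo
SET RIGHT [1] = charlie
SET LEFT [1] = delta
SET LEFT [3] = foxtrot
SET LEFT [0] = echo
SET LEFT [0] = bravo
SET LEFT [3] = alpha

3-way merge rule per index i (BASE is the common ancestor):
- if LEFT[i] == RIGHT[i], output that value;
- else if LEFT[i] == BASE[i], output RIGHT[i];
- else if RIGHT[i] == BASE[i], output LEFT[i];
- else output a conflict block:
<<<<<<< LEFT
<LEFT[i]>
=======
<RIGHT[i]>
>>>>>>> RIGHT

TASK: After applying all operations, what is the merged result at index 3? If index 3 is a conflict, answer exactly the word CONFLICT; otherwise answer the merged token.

Answer: alpha

Derivation:
Final LEFT:  [bravo, delta, foxtrot, alpha]
Final RIGHT: [echo, charlie, echo, echo]
i=0: L=bravo, R=echo=BASE -> take LEFT -> bravo
i=1: BASE=alpha L=delta R=charlie all differ -> CONFLICT
i=2: L=foxtrot=BASE, R=echo -> take RIGHT -> echo
i=3: L=alpha, R=echo=BASE -> take LEFT -> alpha
Index 3 -> alpha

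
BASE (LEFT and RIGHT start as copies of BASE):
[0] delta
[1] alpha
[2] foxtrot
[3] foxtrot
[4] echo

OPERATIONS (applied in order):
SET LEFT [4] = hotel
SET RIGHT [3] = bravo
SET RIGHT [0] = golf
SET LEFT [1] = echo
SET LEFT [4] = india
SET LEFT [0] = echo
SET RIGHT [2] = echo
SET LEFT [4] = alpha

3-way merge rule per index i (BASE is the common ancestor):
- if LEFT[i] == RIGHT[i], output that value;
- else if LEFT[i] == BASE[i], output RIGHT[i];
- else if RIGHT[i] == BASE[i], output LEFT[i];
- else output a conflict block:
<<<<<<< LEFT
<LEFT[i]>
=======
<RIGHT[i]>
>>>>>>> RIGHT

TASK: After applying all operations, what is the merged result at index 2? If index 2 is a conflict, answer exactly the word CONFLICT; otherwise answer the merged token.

Final LEFT:  [echo, echo, foxtrot, foxtrot, alpha]
Final RIGHT: [golf, alpha, echo, bravo, echo]
i=0: BASE=delta L=echo R=golf all differ -> CONFLICT
i=1: L=echo, R=alpha=BASE -> take LEFT -> echo
i=2: L=foxtrot=BASE, R=echo -> take RIGHT -> echo
i=3: L=foxtrot=BASE, R=bravo -> take RIGHT -> bravo
i=4: L=alpha, R=echo=BASE -> take LEFT -> alpha
Index 2 -> echo

Answer: echo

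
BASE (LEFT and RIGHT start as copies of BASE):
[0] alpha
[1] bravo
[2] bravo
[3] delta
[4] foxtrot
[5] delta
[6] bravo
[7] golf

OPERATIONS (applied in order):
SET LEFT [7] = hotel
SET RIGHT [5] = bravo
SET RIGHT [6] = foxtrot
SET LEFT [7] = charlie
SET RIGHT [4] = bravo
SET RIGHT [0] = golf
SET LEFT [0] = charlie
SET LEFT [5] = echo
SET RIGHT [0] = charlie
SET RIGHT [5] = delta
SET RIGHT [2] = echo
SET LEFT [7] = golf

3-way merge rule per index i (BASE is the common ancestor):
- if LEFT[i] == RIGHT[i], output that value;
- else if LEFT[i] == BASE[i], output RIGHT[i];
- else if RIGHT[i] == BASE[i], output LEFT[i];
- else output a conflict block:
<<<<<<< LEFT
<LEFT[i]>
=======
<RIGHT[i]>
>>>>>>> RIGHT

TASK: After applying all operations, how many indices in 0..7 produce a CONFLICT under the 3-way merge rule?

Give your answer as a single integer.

Answer: 0

Derivation:
Final LEFT:  [charlie, bravo, bravo, delta, foxtrot, echo, bravo, golf]
Final RIGHT: [charlie, bravo, echo, delta, bravo, delta, foxtrot, golf]
i=0: L=charlie R=charlie -> agree -> charlie
i=1: L=bravo R=bravo -> agree -> bravo
i=2: L=bravo=BASE, R=echo -> take RIGHT -> echo
i=3: L=delta R=delta -> agree -> delta
i=4: L=foxtrot=BASE, R=bravo -> take RIGHT -> bravo
i=5: L=echo, R=delta=BASE -> take LEFT -> echo
i=6: L=bravo=BASE, R=foxtrot -> take RIGHT -> foxtrot
i=7: L=golf R=golf -> agree -> golf
Conflict count: 0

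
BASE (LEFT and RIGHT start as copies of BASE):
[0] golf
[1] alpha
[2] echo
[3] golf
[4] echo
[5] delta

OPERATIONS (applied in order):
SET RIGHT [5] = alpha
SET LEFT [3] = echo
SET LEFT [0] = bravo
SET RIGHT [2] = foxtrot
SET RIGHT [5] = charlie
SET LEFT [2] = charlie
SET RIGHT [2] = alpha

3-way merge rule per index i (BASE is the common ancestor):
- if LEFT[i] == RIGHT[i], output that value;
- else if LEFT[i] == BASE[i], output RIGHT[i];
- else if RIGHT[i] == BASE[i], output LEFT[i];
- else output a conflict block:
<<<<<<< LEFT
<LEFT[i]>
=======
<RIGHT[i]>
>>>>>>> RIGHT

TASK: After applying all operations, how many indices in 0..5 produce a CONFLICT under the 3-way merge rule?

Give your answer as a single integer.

Answer: 1

Derivation:
Final LEFT:  [bravo, alpha, charlie, echo, echo, delta]
Final RIGHT: [golf, alpha, alpha, golf, echo, charlie]
i=0: L=bravo, R=golf=BASE -> take LEFT -> bravo
i=1: L=alpha R=alpha -> agree -> alpha
i=2: BASE=echo L=charlie R=alpha all differ -> CONFLICT
i=3: L=echo, R=golf=BASE -> take LEFT -> echo
i=4: L=echo R=echo -> agree -> echo
i=5: L=delta=BASE, R=charlie -> take RIGHT -> charlie
Conflict count: 1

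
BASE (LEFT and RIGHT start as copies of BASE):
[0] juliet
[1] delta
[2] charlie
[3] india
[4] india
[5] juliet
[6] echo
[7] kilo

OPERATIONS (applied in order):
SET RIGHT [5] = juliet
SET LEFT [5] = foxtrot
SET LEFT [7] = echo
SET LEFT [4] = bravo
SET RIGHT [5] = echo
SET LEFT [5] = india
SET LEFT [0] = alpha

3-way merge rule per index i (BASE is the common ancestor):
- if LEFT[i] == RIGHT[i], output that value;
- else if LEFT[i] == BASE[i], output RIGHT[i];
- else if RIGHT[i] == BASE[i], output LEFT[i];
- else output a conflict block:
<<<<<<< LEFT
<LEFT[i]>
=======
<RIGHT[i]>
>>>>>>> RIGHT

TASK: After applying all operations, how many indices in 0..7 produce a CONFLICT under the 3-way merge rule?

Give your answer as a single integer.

Final LEFT:  [alpha, delta, charlie, india, bravo, india, echo, echo]
Final RIGHT: [juliet, delta, charlie, india, india, echo, echo, kilo]
i=0: L=alpha, R=juliet=BASE -> take LEFT -> alpha
i=1: L=delta R=delta -> agree -> delta
i=2: L=charlie R=charlie -> agree -> charlie
i=3: L=india R=india -> agree -> india
i=4: L=bravo, R=india=BASE -> take LEFT -> bravo
i=5: BASE=juliet L=india R=echo all differ -> CONFLICT
i=6: L=echo R=echo -> agree -> echo
i=7: L=echo, R=kilo=BASE -> take LEFT -> echo
Conflict count: 1

Answer: 1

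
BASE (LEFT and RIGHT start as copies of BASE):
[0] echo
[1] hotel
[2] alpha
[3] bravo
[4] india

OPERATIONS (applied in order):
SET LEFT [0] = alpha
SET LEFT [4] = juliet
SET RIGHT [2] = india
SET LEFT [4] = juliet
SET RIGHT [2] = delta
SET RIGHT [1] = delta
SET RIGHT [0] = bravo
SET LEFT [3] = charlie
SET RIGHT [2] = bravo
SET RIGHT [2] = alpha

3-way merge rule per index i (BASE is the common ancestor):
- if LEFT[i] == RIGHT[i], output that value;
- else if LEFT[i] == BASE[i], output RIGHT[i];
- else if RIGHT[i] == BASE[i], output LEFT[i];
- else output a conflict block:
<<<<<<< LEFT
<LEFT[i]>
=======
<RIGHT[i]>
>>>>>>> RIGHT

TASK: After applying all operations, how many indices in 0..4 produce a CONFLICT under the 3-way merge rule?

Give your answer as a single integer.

Final LEFT:  [alpha, hotel, alpha, charlie, juliet]
Final RIGHT: [bravo, delta, alpha, bravo, india]
i=0: BASE=echo L=alpha R=bravo all differ -> CONFLICT
i=1: L=hotel=BASE, R=delta -> take RIGHT -> delta
i=2: L=alpha R=alpha -> agree -> alpha
i=3: L=charlie, R=bravo=BASE -> take LEFT -> charlie
i=4: L=juliet, R=india=BASE -> take LEFT -> juliet
Conflict count: 1

Answer: 1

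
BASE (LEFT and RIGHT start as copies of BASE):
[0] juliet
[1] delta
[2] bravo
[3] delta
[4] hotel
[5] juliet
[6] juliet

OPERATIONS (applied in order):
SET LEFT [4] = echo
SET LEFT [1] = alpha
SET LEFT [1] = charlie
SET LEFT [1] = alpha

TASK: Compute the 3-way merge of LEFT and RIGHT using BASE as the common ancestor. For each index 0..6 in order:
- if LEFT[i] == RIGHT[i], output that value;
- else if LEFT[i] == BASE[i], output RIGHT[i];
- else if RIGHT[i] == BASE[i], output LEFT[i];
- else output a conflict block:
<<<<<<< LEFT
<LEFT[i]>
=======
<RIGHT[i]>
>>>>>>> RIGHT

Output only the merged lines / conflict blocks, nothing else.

Final LEFT:  [juliet, alpha, bravo, delta, echo, juliet, juliet]
Final RIGHT: [juliet, delta, bravo, delta, hotel, juliet, juliet]
i=0: L=juliet R=juliet -> agree -> juliet
i=1: L=alpha, R=delta=BASE -> take LEFT -> alpha
i=2: L=bravo R=bravo -> agree -> bravo
i=3: L=delta R=delta -> agree -> delta
i=4: L=echo, R=hotel=BASE -> take LEFT -> echo
i=5: L=juliet R=juliet -> agree -> juliet
i=6: L=juliet R=juliet -> agree -> juliet

Answer: juliet
alpha
bravo
delta
echo
juliet
juliet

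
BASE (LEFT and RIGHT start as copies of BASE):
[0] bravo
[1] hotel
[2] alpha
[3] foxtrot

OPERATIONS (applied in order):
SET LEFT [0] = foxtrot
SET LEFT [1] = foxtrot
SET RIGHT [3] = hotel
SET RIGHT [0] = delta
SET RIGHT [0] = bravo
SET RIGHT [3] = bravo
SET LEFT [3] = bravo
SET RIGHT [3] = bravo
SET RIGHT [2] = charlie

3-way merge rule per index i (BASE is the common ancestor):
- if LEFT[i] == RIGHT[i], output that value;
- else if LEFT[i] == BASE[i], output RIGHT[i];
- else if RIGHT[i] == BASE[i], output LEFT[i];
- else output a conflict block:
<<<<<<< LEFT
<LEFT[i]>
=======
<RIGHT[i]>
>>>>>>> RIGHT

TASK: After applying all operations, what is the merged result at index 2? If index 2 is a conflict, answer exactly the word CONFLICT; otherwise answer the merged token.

Final LEFT:  [foxtrot, foxtrot, alpha, bravo]
Final RIGHT: [bravo, hotel, charlie, bravo]
i=0: L=foxtrot, R=bravo=BASE -> take LEFT -> foxtrot
i=1: L=foxtrot, R=hotel=BASE -> take LEFT -> foxtrot
i=2: L=alpha=BASE, R=charlie -> take RIGHT -> charlie
i=3: L=bravo R=bravo -> agree -> bravo
Index 2 -> charlie

Answer: charlie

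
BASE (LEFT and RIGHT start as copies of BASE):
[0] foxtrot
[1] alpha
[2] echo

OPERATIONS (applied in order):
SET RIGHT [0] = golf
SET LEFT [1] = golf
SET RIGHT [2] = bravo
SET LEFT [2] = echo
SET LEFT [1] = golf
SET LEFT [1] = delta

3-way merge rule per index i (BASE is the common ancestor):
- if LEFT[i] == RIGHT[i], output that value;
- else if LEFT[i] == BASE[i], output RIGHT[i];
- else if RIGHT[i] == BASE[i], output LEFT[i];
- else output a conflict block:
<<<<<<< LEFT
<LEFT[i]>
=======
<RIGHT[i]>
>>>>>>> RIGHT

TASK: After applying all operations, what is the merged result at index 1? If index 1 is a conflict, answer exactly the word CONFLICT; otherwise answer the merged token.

Final LEFT:  [foxtrot, delta, echo]
Final RIGHT: [golf, alpha, bravo]
i=0: L=foxtrot=BASE, R=golf -> take RIGHT -> golf
i=1: L=delta, R=alpha=BASE -> take LEFT -> delta
i=2: L=echo=BASE, R=bravo -> take RIGHT -> bravo
Index 1 -> delta

Answer: delta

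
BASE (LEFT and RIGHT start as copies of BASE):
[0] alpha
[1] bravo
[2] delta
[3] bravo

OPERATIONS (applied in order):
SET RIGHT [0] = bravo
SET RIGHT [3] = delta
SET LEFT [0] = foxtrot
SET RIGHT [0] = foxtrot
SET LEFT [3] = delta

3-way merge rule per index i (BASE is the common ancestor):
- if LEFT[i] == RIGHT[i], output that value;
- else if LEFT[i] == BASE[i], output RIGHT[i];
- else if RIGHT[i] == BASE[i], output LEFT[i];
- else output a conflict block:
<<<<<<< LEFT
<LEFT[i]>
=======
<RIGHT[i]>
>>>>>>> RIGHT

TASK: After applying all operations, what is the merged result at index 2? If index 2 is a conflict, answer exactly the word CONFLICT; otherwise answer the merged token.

Answer: delta

Derivation:
Final LEFT:  [foxtrot, bravo, delta, delta]
Final RIGHT: [foxtrot, bravo, delta, delta]
i=0: L=foxtrot R=foxtrot -> agree -> foxtrot
i=1: L=bravo R=bravo -> agree -> bravo
i=2: L=delta R=delta -> agree -> delta
i=3: L=delta R=delta -> agree -> delta
Index 2 -> delta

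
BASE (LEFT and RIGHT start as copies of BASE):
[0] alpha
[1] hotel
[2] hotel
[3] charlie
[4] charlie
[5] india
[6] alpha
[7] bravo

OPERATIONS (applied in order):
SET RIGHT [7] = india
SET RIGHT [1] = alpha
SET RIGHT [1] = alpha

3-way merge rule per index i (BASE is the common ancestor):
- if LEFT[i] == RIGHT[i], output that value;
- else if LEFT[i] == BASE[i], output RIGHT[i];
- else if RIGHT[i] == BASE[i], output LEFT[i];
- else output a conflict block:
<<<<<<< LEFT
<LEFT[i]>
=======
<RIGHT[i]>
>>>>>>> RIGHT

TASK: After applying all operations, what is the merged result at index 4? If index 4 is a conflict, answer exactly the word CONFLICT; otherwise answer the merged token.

Final LEFT:  [alpha, hotel, hotel, charlie, charlie, india, alpha, bravo]
Final RIGHT: [alpha, alpha, hotel, charlie, charlie, india, alpha, india]
i=0: L=alpha R=alpha -> agree -> alpha
i=1: L=hotel=BASE, R=alpha -> take RIGHT -> alpha
i=2: L=hotel R=hotel -> agree -> hotel
i=3: L=charlie R=charlie -> agree -> charlie
i=4: L=charlie R=charlie -> agree -> charlie
i=5: L=india R=india -> agree -> india
i=6: L=alpha R=alpha -> agree -> alpha
i=7: L=bravo=BASE, R=india -> take RIGHT -> india
Index 4 -> charlie

Answer: charlie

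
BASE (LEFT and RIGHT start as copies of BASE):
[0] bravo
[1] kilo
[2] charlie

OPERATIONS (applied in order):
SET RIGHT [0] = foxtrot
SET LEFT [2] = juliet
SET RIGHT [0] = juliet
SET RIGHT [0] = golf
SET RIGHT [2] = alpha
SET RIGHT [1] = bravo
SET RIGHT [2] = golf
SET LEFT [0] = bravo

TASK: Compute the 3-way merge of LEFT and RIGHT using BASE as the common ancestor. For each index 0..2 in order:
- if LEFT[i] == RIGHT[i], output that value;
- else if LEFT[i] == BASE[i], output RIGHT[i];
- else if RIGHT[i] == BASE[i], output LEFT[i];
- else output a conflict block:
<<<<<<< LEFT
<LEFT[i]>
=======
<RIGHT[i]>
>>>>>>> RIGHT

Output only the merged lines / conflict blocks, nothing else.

Answer: golf
bravo
<<<<<<< LEFT
juliet
=======
golf
>>>>>>> RIGHT

Derivation:
Final LEFT:  [bravo, kilo, juliet]
Final RIGHT: [golf, bravo, golf]
i=0: L=bravo=BASE, R=golf -> take RIGHT -> golf
i=1: L=kilo=BASE, R=bravo -> take RIGHT -> bravo
i=2: BASE=charlie L=juliet R=golf all differ -> CONFLICT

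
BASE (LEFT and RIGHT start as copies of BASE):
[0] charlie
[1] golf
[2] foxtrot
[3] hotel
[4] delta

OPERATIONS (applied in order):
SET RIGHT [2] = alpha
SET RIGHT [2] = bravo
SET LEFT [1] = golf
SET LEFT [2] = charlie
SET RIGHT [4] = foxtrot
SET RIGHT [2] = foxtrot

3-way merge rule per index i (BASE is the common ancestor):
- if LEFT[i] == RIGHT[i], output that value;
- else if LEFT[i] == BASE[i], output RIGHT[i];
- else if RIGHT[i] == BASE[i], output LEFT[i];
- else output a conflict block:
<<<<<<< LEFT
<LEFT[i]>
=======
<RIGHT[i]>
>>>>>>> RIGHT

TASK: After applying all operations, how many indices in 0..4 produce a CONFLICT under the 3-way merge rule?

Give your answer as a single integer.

Answer: 0

Derivation:
Final LEFT:  [charlie, golf, charlie, hotel, delta]
Final RIGHT: [charlie, golf, foxtrot, hotel, foxtrot]
i=0: L=charlie R=charlie -> agree -> charlie
i=1: L=golf R=golf -> agree -> golf
i=2: L=charlie, R=foxtrot=BASE -> take LEFT -> charlie
i=3: L=hotel R=hotel -> agree -> hotel
i=4: L=delta=BASE, R=foxtrot -> take RIGHT -> foxtrot
Conflict count: 0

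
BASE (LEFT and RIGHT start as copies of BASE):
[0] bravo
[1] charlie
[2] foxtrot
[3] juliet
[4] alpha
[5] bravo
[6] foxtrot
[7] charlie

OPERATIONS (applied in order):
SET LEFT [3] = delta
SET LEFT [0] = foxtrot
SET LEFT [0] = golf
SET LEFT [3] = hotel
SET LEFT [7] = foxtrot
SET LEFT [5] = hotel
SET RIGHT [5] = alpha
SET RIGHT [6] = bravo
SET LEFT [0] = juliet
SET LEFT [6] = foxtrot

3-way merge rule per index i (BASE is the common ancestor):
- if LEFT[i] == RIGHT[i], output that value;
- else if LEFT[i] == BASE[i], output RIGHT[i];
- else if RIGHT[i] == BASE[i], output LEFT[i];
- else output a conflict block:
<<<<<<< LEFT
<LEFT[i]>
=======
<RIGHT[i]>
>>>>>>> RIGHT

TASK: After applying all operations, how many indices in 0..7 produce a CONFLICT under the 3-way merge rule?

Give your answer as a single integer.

Answer: 1

Derivation:
Final LEFT:  [juliet, charlie, foxtrot, hotel, alpha, hotel, foxtrot, foxtrot]
Final RIGHT: [bravo, charlie, foxtrot, juliet, alpha, alpha, bravo, charlie]
i=0: L=juliet, R=bravo=BASE -> take LEFT -> juliet
i=1: L=charlie R=charlie -> agree -> charlie
i=2: L=foxtrot R=foxtrot -> agree -> foxtrot
i=3: L=hotel, R=juliet=BASE -> take LEFT -> hotel
i=4: L=alpha R=alpha -> agree -> alpha
i=5: BASE=bravo L=hotel R=alpha all differ -> CONFLICT
i=6: L=foxtrot=BASE, R=bravo -> take RIGHT -> bravo
i=7: L=foxtrot, R=charlie=BASE -> take LEFT -> foxtrot
Conflict count: 1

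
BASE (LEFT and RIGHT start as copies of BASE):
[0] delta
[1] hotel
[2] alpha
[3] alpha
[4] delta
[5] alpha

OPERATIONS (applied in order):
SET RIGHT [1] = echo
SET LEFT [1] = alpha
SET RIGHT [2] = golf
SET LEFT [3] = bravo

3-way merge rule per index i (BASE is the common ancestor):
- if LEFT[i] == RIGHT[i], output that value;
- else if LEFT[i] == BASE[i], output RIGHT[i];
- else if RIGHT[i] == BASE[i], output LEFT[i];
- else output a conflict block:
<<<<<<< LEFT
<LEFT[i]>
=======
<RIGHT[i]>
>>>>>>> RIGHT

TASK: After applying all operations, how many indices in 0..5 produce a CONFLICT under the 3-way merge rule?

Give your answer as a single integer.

Answer: 1

Derivation:
Final LEFT:  [delta, alpha, alpha, bravo, delta, alpha]
Final RIGHT: [delta, echo, golf, alpha, delta, alpha]
i=0: L=delta R=delta -> agree -> delta
i=1: BASE=hotel L=alpha R=echo all differ -> CONFLICT
i=2: L=alpha=BASE, R=golf -> take RIGHT -> golf
i=3: L=bravo, R=alpha=BASE -> take LEFT -> bravo
i=4: L=delta R=delta -> agree -> delta
i=5: L=alpha R=alpha -> agree -> alpha
Conflict count: 1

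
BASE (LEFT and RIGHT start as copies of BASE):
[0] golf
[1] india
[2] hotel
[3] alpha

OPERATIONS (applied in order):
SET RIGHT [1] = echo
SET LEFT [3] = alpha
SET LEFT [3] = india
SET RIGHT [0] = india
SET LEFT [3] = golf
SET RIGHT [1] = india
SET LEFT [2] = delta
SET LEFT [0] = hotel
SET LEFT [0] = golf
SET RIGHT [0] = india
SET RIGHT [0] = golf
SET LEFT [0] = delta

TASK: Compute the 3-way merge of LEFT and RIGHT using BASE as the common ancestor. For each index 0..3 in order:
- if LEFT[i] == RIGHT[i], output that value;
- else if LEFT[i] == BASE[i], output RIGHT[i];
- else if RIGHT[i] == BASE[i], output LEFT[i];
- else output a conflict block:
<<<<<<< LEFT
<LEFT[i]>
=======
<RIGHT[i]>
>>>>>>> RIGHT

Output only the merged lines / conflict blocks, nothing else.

Final LEFT:  [delta, india, delta, golf]
Final RIGHT: [golf, india, hotel, alpha]
i=0: L=delta, R=golf=BASE -> take LEFT -> delta
i=1: L=india R=india -> agree -> india
i=2: L=delta, R=hotel=BASE -> take LEFT -> delta
i=3: L=golf, R=alpha=BASE -> take LEFT -> golf

Answer: delta
india
delta
golf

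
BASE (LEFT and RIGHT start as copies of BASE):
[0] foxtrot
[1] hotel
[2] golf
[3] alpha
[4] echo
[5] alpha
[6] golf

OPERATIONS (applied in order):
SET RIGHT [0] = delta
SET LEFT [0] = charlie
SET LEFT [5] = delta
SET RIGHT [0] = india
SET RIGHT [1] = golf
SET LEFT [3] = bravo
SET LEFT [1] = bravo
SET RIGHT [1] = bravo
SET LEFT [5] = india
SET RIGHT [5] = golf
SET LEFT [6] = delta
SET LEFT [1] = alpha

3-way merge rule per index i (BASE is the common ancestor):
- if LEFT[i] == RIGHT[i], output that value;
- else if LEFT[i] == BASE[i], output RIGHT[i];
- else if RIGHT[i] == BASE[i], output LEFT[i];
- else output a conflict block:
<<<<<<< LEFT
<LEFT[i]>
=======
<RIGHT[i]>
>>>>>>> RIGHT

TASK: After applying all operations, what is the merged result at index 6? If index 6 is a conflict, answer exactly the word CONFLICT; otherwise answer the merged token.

Final LEFT:  [charlie, alpha, golf, bravo, echo, india, delta]
Final RIGHT: [india, bravo, golf, alpha, echo, golf, golf]
i=0: BASE=foxtrot L=charlie R=india all differ -> CONFLICT
i=1: BASE=hotel L=alpha R=bravo all differ -> CONFLICT
i=2: L=golf R=golf -> agree -> golf
i=3: L=bravo, R=alpha=BASE -> take LEFT -> bravo
i=4: L=echo R=echo -> agree -> echo
i=5: BASE=alpha L=india R=golf all differ -> CONFLICT
i=6: L=delta, R=golf=BASE -> take LEFT -> delta
Index 6 -> delta

Answer: delta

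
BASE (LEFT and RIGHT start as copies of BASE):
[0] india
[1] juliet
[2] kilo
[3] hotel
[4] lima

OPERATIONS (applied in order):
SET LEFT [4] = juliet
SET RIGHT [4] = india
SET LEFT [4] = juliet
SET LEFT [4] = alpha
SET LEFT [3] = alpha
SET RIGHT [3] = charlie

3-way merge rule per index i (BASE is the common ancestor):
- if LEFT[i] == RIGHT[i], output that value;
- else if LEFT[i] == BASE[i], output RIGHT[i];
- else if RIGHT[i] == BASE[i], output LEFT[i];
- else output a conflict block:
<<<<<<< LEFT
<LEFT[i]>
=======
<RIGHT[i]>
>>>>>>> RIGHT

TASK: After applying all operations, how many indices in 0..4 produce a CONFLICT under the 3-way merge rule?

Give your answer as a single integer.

Final LEFT:  [india, juliet, kilo, alpha, alpha]
Final RIGHT: [india, juliet, kilo, charlie, india]
i=0: L=india R=india -> agree -> india
i=1: L=juliet R=juliet -> agree -> juliet
i=2: L=kilo R=kilo -> agree -> kilo
i=3: BASE=hotel L=alpha R=charlie all differ -> CONFLICT
i=4: BASE=lima L=alpha R=india all differ -> CONFLICT
Conflict count: 2

Answer: 2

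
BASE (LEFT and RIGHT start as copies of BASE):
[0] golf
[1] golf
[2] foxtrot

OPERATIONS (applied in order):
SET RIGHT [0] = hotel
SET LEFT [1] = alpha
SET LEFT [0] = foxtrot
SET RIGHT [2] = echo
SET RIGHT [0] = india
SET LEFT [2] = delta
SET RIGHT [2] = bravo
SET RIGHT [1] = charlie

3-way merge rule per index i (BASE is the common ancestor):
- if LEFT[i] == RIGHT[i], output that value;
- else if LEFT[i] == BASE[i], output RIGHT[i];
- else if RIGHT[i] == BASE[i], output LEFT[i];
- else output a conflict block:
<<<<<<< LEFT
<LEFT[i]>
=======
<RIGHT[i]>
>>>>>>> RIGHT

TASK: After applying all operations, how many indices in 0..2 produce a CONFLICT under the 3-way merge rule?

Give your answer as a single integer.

Answer: 3

Derivation:
Final LEFT:  [foxtrot, alpha, delta]
Final RIGHT: [india, charlie, bravo]
i=0: BASE=golf L=foxtrot R=india all differ -> CONFLICT
i=1: BASE=golf L=alpha R=charlie all differ -> CONFLICT
i=2: BASE=foxtrot L=delta R=bravo all differ -> CONFLICT
Conflict count: 3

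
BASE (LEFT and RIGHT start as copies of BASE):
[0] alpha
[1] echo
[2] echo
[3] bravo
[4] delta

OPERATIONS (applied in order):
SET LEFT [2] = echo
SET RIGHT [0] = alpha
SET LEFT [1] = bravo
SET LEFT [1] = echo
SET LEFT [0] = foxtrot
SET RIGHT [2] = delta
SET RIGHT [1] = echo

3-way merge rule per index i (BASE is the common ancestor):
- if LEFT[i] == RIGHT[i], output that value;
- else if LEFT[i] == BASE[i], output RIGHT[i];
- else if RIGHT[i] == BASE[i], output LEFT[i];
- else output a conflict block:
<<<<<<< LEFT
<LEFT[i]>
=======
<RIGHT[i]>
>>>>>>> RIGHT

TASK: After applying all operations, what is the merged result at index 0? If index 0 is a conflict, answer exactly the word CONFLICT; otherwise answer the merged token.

Answer: foxtrot

Derivation:
Final LEFT:  [foxtrot, echo, echo, bravo, delta]
Final RIGHT: [alpha, echo, delta, bravo, delta]
i=0: L=foxtrot, R=alpha=BASE -> take LEFT -> foxtrot
i=1: L=echo R=echo -> agree -> echo
i=2: L=echo=BASE, R=delta -> take RIGHT -> delta
i=3: L=bravo R=bravo -> agree -> bravo
i=4: L=delta R=delta -> agree -> delta
Index 0 -> foxtrot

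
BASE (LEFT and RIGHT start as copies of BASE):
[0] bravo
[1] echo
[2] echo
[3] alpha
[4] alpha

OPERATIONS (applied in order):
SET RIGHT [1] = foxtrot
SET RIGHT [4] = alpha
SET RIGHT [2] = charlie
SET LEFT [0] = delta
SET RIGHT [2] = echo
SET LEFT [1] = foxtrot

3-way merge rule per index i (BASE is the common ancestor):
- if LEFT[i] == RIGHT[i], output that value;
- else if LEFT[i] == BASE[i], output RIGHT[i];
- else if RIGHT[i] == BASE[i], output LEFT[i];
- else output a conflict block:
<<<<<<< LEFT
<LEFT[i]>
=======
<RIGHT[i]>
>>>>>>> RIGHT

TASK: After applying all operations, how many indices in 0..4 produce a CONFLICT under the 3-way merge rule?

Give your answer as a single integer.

Final LEFT:  [delta, foxtrot, echo, alpha, alpha]
Final RIGHT: [bravo, foxtrot, echo, alpha, alpha]
i=0: L=delta, R=bravo=BASE -> take LEFT -> delta
i=1: L=foxtrot R=foxtrot -> agree -> foxtrot
i=2: L=echo R=echo -> agree -> echo
i=3: L=alpha R=alpha -> agree -> alpha
i=4: L=alpha R=alpha -> agree -> alpha
Conflict count: 0

Answer: 0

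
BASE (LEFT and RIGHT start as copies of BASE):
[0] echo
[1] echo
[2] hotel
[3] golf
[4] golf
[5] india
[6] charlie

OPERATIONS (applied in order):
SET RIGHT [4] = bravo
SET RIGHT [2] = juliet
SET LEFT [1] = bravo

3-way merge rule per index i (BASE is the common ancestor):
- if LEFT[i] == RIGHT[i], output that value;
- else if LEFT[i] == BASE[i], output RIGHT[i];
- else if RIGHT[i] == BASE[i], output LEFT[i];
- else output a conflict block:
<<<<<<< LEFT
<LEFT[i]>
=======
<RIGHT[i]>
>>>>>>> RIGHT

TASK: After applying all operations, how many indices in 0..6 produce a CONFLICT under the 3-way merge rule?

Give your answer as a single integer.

Answer: 0

Derivation:
Final LEFT:  [echo, bravo, hotel, golf, golf, india, charlie]
Final RIGHT: [echo, echo, juliet, golf, bravo, india, charlie]
i=0: L=echo R=echo -> agree -> echo
i=1: L=bravo, R=echo=BASE -> take LEFT -> bravo
i=2: L=hotel=BASE, R=juliet -> take RIGHT -> juliet
i=3: L=golf R=golf -> agree -> golf
i=4: L=golf=BASE, R=bravo -> take RIGHT -> bravo
i=5: L=india R=india -> agree -> india
i=6: L=charlie R=charlie -> agree -> charlie
Conflict count: 0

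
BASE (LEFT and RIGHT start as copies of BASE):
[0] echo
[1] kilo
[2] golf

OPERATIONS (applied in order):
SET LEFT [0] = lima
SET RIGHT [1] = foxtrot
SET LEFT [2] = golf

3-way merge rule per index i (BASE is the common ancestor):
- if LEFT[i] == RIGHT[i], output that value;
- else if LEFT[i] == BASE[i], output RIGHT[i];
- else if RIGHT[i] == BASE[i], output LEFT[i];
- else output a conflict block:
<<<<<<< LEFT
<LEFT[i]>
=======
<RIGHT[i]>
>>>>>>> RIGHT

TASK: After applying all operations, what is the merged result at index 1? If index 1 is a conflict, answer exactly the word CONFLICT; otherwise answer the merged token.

Answer: foxtrot

Derivation:
Final LEFT:  [lima, kilo, golf]
Final RIGHT: [echo, foxtrot, golf]
i=0: L=lima, R=echo=BASE -> take LEFT -> lima
i=1: L=kilo=BASE, R=foxtrot -> take RIGHT -> foxtrot
i=2: L=golf R=golf -> agree -> golf
Index 1 -> foxtrot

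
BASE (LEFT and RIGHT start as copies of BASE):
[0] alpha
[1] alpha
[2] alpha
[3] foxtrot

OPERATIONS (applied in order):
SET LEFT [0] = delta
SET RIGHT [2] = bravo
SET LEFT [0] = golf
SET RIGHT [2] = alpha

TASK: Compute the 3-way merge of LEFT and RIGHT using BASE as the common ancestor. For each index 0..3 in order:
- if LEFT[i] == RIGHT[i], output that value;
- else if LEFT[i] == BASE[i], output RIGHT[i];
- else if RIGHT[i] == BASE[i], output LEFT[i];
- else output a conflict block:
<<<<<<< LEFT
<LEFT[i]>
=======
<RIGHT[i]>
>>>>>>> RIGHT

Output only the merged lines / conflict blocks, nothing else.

Final LEFT:  [golf, alpha, alpha, foxtrot]
Final RIGHT: [alpha, alpha, alpha, foxtrot]
i=0: L=golf, R=alpha=BASE -> take LEFT -> golf
i=1: L=alpha R=alpha -> agree -> alpha
i=2: L=alpha R=alpha -> agree -> alpha
i=3: L=foxtrot R=foxtrot -> agree -> foxtrot

Answer: golf
alpha
alpha
foxtrot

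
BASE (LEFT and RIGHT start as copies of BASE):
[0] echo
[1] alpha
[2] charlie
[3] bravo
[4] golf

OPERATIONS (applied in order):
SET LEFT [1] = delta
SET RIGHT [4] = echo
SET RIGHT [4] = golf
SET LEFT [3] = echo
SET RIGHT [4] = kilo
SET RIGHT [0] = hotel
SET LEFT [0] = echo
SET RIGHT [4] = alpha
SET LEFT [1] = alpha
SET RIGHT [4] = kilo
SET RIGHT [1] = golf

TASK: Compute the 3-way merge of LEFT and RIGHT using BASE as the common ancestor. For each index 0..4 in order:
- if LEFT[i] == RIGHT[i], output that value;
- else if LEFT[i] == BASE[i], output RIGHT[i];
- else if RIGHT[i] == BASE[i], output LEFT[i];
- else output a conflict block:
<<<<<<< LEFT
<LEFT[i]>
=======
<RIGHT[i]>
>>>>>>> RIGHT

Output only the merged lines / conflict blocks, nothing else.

Answer: hotel
golf
charlie
echo
kilo

Derivation:
Final LEFT:  [echo, alpha, charlie, echo, golf]
Final RIGHT: [hotel, golf, charlie, bravo, kilo]
i=0: L=echo=BASE, R=hotel -> take RIGHT -> hotel
i=1: L=alpha=BASE, R=golf -> take RIGHT -> golf
i=2: L=charlie R=charlie -> agree -> charlie
i=3: L=echo, R=bravo=BASE -> take LEFT -> echo
i=4: L=golf=BASE, R=kilo -> take RIGHT -> kilo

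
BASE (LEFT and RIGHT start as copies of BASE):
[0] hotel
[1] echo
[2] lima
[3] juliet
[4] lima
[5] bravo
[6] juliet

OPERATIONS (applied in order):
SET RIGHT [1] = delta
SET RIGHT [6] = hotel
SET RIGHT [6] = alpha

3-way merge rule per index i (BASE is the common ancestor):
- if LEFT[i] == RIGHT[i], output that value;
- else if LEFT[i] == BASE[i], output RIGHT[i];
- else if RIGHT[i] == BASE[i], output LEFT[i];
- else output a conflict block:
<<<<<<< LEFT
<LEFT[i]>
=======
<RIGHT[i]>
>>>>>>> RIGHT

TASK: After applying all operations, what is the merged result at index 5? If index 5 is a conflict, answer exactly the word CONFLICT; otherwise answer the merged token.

Final LEFT:  [hotel, echo, lima, juliet, lima, bravo, juliet]
Final RIGHT: [hotel, delta, lima, juliet, lima, bravo, alpha]
i=0: L=hotel R=hotel -> agree -> hotel
i=1: L=echo=BASE, R=delta -> take RIGHT -> delta
i=2: L=lima R=lima -> agree -> lima
i=3: L=juliet R=juliet -> agree -> juliet
i=4: L=lima R=lima -> agree -> lima
i=5: L=bravo R=bravo -> agree -> bravo
i=6: L=juliet=BASE, R=alpha -> take RIGHT -> alpha
Index 5 -> bravo

Answer: bravo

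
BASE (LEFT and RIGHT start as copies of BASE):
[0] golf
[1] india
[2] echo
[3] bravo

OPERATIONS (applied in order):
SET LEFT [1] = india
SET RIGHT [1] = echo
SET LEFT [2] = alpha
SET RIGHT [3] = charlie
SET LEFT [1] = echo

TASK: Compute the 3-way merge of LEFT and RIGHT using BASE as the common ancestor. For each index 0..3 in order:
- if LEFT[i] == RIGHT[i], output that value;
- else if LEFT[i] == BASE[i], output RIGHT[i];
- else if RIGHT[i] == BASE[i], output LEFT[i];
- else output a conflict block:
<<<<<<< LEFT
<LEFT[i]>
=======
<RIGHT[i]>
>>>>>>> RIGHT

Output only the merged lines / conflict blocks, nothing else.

Answer: golf
echo
alpha
charlie

Derivation:
Final LEFT:  [golf, echo, alpha, bravo]
Final RIGHT: [golf, echo, echo, charlie]
i=0: L=golf R=golf -> agree -> golf
i=1: L=echo R=echo -> agree -> echo
i=2: L=alpha, R=echo=BASE -> take LEFT -> alpha
i=3: L=bravo=BASE, R=charlie -> take RIGHT -> charlie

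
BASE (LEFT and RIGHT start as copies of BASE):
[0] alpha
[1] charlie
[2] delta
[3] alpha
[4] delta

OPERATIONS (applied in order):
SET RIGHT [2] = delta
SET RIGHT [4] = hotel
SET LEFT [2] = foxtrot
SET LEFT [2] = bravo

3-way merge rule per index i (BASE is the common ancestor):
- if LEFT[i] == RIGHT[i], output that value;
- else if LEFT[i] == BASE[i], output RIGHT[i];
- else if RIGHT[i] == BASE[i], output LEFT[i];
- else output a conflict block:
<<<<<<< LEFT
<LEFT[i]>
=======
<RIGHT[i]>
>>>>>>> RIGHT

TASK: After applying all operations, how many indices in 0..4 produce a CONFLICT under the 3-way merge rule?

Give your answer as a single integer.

Answer: 0

Derivation:
Final LEFT:  [alpha, charlie, bravo, alpha, delta]
Final RIGHT: [alpha, charlie, delta, alpha, hotel]
i=0: L=alpha R=alpha -> agree -> alpha
i=1: L=charlie R=charlie -> agree -> charlie
i=2: L=bravo, R=delta=BASE -> take LEFT -> bravo
i=3: L=alpha R=alpha -> agree -> alpha
i=4: L=delta=BASE, R=hotel -> take RIGHT -> hotel
Conflict count: 0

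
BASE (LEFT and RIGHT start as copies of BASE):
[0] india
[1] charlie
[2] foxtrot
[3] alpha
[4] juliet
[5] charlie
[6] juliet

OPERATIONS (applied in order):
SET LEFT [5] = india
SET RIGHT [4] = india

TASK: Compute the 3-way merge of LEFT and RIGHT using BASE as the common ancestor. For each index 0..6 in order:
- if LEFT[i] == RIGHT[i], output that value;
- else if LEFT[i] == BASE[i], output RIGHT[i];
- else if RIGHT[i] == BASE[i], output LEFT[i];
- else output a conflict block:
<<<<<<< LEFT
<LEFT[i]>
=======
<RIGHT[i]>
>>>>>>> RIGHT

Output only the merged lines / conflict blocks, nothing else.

Answer: india
charlie
foxtrot
alpha
india
india
juliet

Derivation:
Final LEFT:  [india, charlie, foxtrot, alpha, juliet, india, juliet]
Final RIGHT: [india, charlie, foxtrot, alpha, india, charlie, juliet]
i=0: L=india R=india -> agree -> india
i=1: L=charlie R=charlie -> agree -> charlie
i=2: L=foxtrot R=foxtrot -> agree -> foxtrot
i=3: L=alpha R=alpha -> agree -> alpha
i=4: L=juliet=BASE, R=india -> take RIGHT -> india
i=5: L=india, R=charlie=BASE -> take LEFT -> india
i=6: L=juliet R=juliet -> agree -> juliet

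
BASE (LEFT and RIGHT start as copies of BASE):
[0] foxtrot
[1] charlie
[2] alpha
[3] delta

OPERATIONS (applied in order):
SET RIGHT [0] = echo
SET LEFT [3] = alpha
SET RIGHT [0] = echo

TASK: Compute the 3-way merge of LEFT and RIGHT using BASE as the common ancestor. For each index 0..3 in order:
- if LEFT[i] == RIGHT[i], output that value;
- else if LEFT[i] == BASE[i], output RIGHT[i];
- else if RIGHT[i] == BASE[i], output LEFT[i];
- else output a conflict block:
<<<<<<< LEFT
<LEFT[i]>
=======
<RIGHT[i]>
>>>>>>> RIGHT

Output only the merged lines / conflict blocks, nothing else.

Final LEFT:  [foxtrot, charlie, alpha, alpha]
Final RIGHT: [echo, charlie, alpha, delta]
i=0: L=foxtrot=BASE, R=echo -> take RIGHT -> echo
i=1: L=charlie R=charlie -> agree -> charlie
i=2: L=alpha R=alpha -> agree -> alpha
i=3: L=alpha, R=delta=BASE -> take LEFT -> alpha

Answer: echo
charlie
alpha
alpha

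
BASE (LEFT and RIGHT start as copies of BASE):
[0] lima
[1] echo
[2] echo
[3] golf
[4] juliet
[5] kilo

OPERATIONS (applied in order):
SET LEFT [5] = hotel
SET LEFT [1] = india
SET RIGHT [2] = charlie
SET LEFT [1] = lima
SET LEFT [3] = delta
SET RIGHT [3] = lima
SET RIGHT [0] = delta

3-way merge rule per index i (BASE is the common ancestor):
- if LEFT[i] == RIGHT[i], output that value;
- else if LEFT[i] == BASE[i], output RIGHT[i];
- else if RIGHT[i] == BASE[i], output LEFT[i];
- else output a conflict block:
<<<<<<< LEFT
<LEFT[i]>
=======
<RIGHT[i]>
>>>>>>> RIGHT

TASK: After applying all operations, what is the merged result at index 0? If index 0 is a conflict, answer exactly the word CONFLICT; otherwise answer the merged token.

Final LEFT:  [lima, lima, echo, delta, juliet, hotel]
Final RIGHT: [delta, echo, charlie, lima, juliet, kilo]
i=0: L=lima=BASE, R=delta -> take RIGHT -> delta
i=1: L=lima, R=echo=BASE -> take LEFT -> lima
i=2: L=echo=BASE, R=charlie -> take RIGHT -> charlie
i=3: BASE=golf L=delta R=lima all differ -> CONFLICT
i=4: L=juliet R=juliet -> agree -> juliet
i=5: L=hotel, R=kilo=BASE -> take LEFT -> hotel
Index 0 -> delta

Answer: delta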